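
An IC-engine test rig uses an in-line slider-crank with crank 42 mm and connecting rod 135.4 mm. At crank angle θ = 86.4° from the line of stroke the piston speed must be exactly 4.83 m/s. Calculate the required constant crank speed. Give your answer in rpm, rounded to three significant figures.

For an in-line slider-crank, |v_piston| = rω|sinθ|·[1 + r cosθ/√(L² − r² sin²θ)].
With r = 0.042 m, L = 0.1354 m, θ = 86.4°: the bracketed kinematic factor |dx/dθ| = 0.042776 m.
ω = v/|dx/dθ| = 4.83/0.042776 = 112.91 rad/s.
N = 60ω/(2π) = 1078.3 rpm.

1080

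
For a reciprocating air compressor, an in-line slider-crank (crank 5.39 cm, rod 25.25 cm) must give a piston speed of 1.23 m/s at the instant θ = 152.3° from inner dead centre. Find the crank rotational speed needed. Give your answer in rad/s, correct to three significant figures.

For an in-line slider-crank, |v_piston| = rω|sinθ|·[1 + r cosθ/√(L² − r² sin²θ)].
With r = 0.0539 m, L = 0.2525 m, θ = 152.3°: the bracketed kinematic factor |dx/dθ| = 0.020296 m.
ω = v/|dx/dθ| = 1.23/0.020296 = 60.603 rad/s.

60.6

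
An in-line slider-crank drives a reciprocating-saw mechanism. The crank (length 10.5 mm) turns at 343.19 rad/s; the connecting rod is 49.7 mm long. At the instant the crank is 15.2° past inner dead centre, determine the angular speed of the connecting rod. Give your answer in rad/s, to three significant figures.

ω = 343.2 rad/s
The rod makes angle φ with the slider axis where L sinφ = r sinθ; differentiating, L cosφ·φ̇ = r ω cosθ.
L cosφ = √(L² − r² sin²θ) = 0.049624 m.
|ω_rod| = r ω |cosθ| / √(L² − r² sin²θ) = 0.0105·343.2·0.96502/0.049624 = 70.076 rad/s.

70.1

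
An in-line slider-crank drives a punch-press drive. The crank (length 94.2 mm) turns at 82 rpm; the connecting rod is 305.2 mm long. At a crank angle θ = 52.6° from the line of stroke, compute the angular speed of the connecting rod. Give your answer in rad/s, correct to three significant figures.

ω = 8.587 rad/s (converted from 82 rpm).
The rod makes angle φ with the slider axis where L sinφ = r sinθ; differentiating, L cosφ·φ̇ = r ω cosθ.
L cosφ = √(L² − r² sin²θ) = 0.29588 m.
|ω_rod| = r ω |cosθ| / √(L² − r² sin²θ) = 0.0942·8.587·0.60738/0.29588 = 1.6605 rad/s.

1.66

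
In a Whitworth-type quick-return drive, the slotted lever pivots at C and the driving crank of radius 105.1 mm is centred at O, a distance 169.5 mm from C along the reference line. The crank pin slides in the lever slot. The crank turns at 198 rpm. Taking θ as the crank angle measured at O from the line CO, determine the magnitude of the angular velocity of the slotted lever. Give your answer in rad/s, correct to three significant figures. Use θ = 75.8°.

ω = 20.73 rad/s (from 198 rpm).
Crank pin A relative to C: A = (d + r cosθ, r sinθ); lever angle φ = atan2(r sinθ, d + r cosθ).
Differentiating tanφ: φ̇ = rω(d cosθ + r)/(d² + r² + 2dr cosθ).
d² + r² + 2dr cosθ = |CA|² = 0.0485163 m²;  d cosθ + r = +0.14668 m.
|ω_lever| = |0.1051·20.73·+0.14668| / 0.0485163 = 6.5884 rad/s.

6.59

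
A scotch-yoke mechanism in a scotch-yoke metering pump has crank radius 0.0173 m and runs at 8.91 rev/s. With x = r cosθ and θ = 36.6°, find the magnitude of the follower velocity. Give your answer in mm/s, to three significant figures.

577

ω = 55.98 rad/s (from 8.91 rev/s).
x = r cosθ ⇒ ẋ = −rω sinθ.
|v| = rω|sinθ| = 0.0173·55.98·|sin 36.6°| = 0.57745 m/s = 577.45 mm/s.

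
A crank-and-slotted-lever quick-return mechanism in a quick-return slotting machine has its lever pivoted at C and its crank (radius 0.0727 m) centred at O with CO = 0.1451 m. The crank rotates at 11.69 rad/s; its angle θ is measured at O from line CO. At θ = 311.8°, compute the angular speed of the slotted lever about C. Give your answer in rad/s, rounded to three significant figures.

ω = 11.69 rad/s
Crank pin A relative to C: A = (d + r cosθ, r sinθ); lever angle φ = atan2(r sinθ, d + r cosθ).
Differentiating tanφ: φ̇ = rω(d cosθ + r)/(d² + r² + 2dr cosθ).
d² + r² + 2dr cosθ = |CA|² = 0.0404015 m²;  d cosθ + r = +0.16941 m.
|ω_lever| = |0.0727·11.69·+0.16941| / 0.0404015 = 3.5637 rad/s.

3.56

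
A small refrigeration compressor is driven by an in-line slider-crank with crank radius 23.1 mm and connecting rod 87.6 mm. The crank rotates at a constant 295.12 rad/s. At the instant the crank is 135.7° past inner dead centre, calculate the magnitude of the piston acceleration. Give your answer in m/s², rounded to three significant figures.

ω = 295.1 rad/s
x(θ) = r cosθ + √(L² − r² sin²θ); with ω constant, a = ω²·d²x/dθ².
d²x/dθ² = −r cosθ − r²(cos2θ)/√u − r⁴ sin²2θ/(4u^{3/2}),  u = L² − r² sin²θ = 0.00741347 m².
Substituting r = 0.0231 m, L = 0.0876 m, θ = 135.7°: d²x/dθ² = +0.01627 m.
a = ω²·d²x/dθ² = (295.1)²·(+0.01627) = +1417 m/s²;  |a| = 1417 m/s².

1420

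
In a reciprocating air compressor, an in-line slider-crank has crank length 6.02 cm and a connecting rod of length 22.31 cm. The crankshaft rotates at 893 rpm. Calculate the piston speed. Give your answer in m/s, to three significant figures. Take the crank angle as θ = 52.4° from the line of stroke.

ω = 2π·893/60 = 93.51 rad/s
For an in-line slider-crank, x = r cosθ + √(L² − r² sin²θ), so v = −rω sinθ·[1 + r cosθ/√(L² − r² sin²θ)].
With r = 0.0602 m, L = 0.2231 m, θ = 52.4°: √(L² − r² sin²θ) = 0.21794 m.
v = −0.0602·93.51·0.79229·[1 + 0.0602·0.61015/0.21794] = -5.212 m/s.
|v| = 5.212 m/s.

5.21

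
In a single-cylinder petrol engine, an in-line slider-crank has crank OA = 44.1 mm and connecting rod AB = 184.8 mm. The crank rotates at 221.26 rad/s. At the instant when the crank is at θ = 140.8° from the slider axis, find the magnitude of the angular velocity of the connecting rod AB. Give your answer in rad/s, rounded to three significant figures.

41.4

ω = 221.3 rad/s
The rod makes angle φ with the slider axis where L sinφ = r sinθ; differentiating, L cosφ·φ̇ = r ω cosθ.
L cosφ = √(L² − r² sin²θ) = 0.18269 m.
|ω_rod| = r ω |cosθ| / √(L² − r² sin²θ) = 0.0441·221.3·0.77494/0.18269 = 41.391 rad/s.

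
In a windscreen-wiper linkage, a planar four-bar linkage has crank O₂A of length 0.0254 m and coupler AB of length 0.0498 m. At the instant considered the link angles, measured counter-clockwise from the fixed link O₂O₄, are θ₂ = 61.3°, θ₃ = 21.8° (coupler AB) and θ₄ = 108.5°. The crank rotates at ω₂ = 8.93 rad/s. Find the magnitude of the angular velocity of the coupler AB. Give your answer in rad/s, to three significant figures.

ω₂ = 8.93 rad/s
Differentiating the loop-closure r₂e^{iθ₂}+r₃e^{iθ₃}=r₁+r₄e^{iθ₄} gives r₂ω₂e^{iθ₂}+r₃ω₃e^{iθ₃}=r₄ω₄e^{iθ₄}.
Eliminating the other unknown: ω₃ = r₂ω₂ sin(θ₄−θ₂) / [r₃ sin(θ₃−θ₄)].
Numerator sine = +0.73373; denominator sine = -0.99834.
Result = 0.0254·8.93·(+0.73373) / (0.0498·(-0.99834)) = -3.3474 rad/s; magnitude 3.3474 rad/s.

3.35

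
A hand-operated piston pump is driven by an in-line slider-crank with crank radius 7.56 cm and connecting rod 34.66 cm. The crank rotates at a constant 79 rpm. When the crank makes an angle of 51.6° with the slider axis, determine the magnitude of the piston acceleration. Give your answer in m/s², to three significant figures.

2.97

ω = 2π·79/60 = 8.273 rad/s
x(θ) = r cosθ + √(L² − r² sin²θ); with ω constant, a = ω²·d²x/dθ².
d²x/dθ² = −r cosθ − r²(cos2θ)/√u − r⁴ sin²2θ/(4u^{3/2}),  u = L² − r² sin²θ = 0.116621 m².
Substituting r = 0.0756 m, L = 0.3466 m, θ = 51.6°: d²x/dθ² = -0.043331 m.
a = ω²·d²x/dθ² = (8.273)²·(-0.043331) = -2.9656 m/s²;  |a| = 2.9656 m/s².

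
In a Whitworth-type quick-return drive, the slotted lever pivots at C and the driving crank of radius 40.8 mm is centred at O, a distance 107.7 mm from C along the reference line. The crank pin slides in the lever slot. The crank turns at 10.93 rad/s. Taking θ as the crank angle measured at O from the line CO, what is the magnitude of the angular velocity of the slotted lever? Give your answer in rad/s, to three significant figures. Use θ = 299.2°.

ω = 10.93 rad/s
Crank pin A relative to C: A = (d + r cosθ, r sinθ); lever angle φ = atan2(r sinθ, d + r cosθ).
Differentiating tanφ: φ̇ = rω(d cosθ + r)/(d² + r² + 2dr cosθ).
d² + r² + 2dr cosθ = |CA|² = 0.0175514 m²;  d cosθ + r = +0.093342 m.
|ω_lever| = |0.0408·10.93·+0.093342| / 0.0175514 = 2.3716 rad/s.

2.37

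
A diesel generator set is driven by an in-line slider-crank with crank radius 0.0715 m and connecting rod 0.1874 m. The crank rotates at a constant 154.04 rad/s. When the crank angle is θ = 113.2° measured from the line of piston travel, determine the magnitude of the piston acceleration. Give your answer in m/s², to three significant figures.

1130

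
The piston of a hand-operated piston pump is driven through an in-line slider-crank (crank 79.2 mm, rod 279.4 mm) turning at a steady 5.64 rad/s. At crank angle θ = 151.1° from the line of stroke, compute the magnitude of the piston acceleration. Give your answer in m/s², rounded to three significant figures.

1.81

ω = 5.64 rad/s
x(θ) = r cosθ + √(L² − r² sin²θ); with ω constant, a = ω²·d²x/dθ².
d²x/dθ² = −r cosθ − r²(cos2θ)/√u − r⁴ sin²2θ/(4u^{3/2}),  u = L² − r² sin²θ = 0.0765993 m².
Substituting r = 0.0792 m, L = 0.2794 m, θ = 151.1°: d²x/dθ² = +0.056927 m.
a = ω²·d²x/dθ² = (5.64)²·(+0.056927) = +1.8108 m/s²;  |a| = 1.8108 m/s².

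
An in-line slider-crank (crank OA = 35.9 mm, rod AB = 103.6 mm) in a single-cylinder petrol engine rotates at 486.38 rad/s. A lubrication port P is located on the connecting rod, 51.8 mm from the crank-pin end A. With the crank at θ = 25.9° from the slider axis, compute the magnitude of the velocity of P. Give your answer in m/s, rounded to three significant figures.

11.8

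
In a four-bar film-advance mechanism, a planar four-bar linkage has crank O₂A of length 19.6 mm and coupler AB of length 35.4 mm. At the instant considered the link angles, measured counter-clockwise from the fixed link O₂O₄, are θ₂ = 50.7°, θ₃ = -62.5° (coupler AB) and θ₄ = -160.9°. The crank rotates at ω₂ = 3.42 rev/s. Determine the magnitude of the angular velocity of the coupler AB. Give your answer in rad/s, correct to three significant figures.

6.30

ω₂ = 21.49 rad/s (from 3.42 rev/s).
Differentiating the loop-closure r₂e^{iθ₂}+r₃e^{iθ₃}=r₁+r₄e^{iθ₄} gives r₂ω₂e^{iθ₂}+r₃ω₃e^{iθ₃}=r₄ω₄e^{iθ₄}.
Eliminating the other unknown: ω₃ = r₂ω₂ sin(θ₄−θ₂) / [r₃ sin(θ₃−θ₄)].
Numerator sine = +0.52399; denominator sine = +0.98927.
Result = 0.0196·21.49·(+0.52399) / (0.0354·(+0.98927)) = +6.3018 rad/s; magnitude 6.3018 rad/s.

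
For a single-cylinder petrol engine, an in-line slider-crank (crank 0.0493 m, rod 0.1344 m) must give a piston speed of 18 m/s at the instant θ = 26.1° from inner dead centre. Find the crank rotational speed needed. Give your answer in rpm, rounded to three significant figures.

5940

For an in-line slider-crank, |v_piston| = rω|sinθ|·[1 + r cosθ/√(L² − r² sin²θ)].
With r = 0.0493 m, L = 0.1344 m, θ = 26.1°: the bracketed kinematic factor |dx/dθ| = 0.028928 m.
ω = v/|dx/dθ| = 18/0.028928 = 622.22 rad/s.
N = 60ω/(2π) = 5941.8 rpm.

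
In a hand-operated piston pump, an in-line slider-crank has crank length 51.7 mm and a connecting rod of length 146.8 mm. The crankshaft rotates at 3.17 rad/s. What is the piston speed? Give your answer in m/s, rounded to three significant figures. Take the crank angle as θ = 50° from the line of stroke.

0.155

ω = 3.17 rad/s
For an in-line slider-crank, x = r cosθ + √(L² − r² sin²θ), so v = −rω sinθ·[1 + r cosθ/√(L² − r² sin²θ)].
With r = 0.0517 m, L = 0.1468 m, θ = 50°: √(L² − r² sin²θ) = 0.14136 m.
v = −0.0517·3.17·0.76604·[1 + 0.0517·0.64279/0.14136] = -0.15506 m/s.
|v| = 0.15506 m/s.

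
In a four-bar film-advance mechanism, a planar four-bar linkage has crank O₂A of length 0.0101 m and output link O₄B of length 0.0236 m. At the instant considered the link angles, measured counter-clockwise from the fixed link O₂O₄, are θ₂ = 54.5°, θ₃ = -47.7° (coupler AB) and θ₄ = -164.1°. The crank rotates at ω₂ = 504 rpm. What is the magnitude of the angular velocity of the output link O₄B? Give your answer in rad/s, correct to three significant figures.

ω₂ = 52.78 rad/s (from 504 rpm).
Differentiating the loop-closure r₂e^{iθ₂}+r₃e^{iθ₃}=r₁+r₄e^{iθ₄} gives r₂ω₂e^{iθ₂}+r₃ω₃e^{iθ₃}=r₄ω₄e^{iθ₄}.
Eliminating the other unknown: ω₄ = r₂ω₂ sin(θ₂−θ₃) / [r₄ sin(θ₄−θ₃)].
Numerator sine = +0.97742; denominator sine = -0.89571.
Result = 0.0101·52.78·(+0.97742) / (0.0236·(-0.89571)) = -24.648 rad/s; magnitude 24.648 rad/s.

24.6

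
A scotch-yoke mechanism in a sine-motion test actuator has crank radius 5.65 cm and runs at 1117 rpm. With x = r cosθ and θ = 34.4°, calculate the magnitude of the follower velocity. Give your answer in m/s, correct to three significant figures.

ω = 117 rad/s (from 1117 rpm).
x = r cosθ ⇒ ẋ = −rω sinθ.
|v| = rω|sinθ| = 0.0565·117·|sin 34.4°| = 3.7338 m/s.

3.73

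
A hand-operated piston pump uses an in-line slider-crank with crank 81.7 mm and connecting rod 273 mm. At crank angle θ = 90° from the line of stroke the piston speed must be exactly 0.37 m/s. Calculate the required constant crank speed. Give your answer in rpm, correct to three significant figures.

43.2

For an in-line slider-crank, |v_piston| = rω|sinθ|·[1 + r cosθ/√(L² − r² sin²θ)].
With r = 0.0817 m, L = 0.273 m, θ = 90°: the bracketed kinematic factor |dx/dθ| = 0.0817 m.
ω = v/|dx/dθ| = 0.37/0.0817 = 4.5288 rad/s.
N = 60ω/(2π) = 43.247 rpm.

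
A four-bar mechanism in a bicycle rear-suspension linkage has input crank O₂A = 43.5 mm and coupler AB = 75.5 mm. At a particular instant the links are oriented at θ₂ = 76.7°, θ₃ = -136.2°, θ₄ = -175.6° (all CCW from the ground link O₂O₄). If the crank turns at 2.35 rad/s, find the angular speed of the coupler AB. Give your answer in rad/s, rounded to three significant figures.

2.03

ω₂ = 2.35 rad/s
Differentiating the loop-closure r₂e^{iθ₂}+r₃e^{iθ₃}=r₁+r₄e^{iθ₄} gives r₂ω₂e^{iθ₂}+r₃ω₃e^{iθ₃}=r₄ω₄e^{iθ₄}.
Eliminating the other unknown: ω₃ = r₂ω₂ sin(θ₄−θ₂) / [r₃ sin(θ₃−θ₄)].
Numerator sine = +0.95266; denominator sine = +0.63473.
Result = 0.0435·2.35·(+0.95266) / (0.0755·(+0.63473)) = +2.0322 rad/s; magnitude 2.0322 rad/s.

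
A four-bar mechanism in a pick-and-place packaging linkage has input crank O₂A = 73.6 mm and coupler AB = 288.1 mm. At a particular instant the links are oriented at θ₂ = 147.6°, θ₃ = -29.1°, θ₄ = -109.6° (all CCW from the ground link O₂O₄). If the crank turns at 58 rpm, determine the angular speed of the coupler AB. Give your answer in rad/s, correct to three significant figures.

ω₂ = 6.074 rad/s (from 58 rpm).
Differentiating the loop-closure r₂e^{iθ₂}+r₃e^{iθ₃}=r₁+r₄e^{iθ₄} gives r₂ω₂e^{iθ₂}+r₃ω₃e^{iθ₃}=r₄ω₄e^{iθ₄}.
Eliminating the other unknown: ω₃ = r₂ω₂ sin(θ₄−θ₂) / [r₃ sin(θ₃−θ₄)].
Numerator sine = +0.97515; denominator sine = +0.98629.
Result = 0.0736·6.074·(+0.97515) / (0.2881·(+0.98629)) = +1.5341 rad/s; magnitude 1.5341 rad/s.

1.53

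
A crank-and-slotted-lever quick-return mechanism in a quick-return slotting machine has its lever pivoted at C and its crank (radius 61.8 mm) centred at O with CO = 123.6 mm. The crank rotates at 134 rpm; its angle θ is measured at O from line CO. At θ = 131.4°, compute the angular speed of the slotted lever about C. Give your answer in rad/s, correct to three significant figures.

1.92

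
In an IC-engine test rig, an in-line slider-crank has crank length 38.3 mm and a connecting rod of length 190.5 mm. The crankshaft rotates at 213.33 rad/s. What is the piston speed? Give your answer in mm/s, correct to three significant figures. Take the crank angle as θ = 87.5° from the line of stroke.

8240

ω = 213.3 rad/s
For an in-line slider-crank, x = r cosθ + √(L² − r² sin²θ), so v = −rω sinθ·[1 + r cosθ/√(L² − r² sin²θ)].
With r = 0.0383 m, L = 0.1905 m, θ = 87.5°: √(L² − r² sin²θ) = 0.18662 m.
v = −0.0383·213.3·0.99905·[1 + 0.0383·0.04362/0.18662] = -8.2358 m/s.
|v| = 8.2358 m/s = 8235.8 mm/s.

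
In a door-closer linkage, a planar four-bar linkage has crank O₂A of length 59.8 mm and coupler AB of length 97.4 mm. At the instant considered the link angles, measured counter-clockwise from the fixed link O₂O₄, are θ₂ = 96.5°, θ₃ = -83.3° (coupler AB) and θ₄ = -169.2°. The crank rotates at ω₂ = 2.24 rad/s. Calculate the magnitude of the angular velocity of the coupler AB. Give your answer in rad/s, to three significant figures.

ω₂ = 2.24 rad/s
Differentiating the loop-closure r₂e^{iθ₂}+r₃e^{iθ₃}=r₁+r₄e^{iθ₄} gives r₂ω₂e^{iθ₂}+r₃ω₃e^{iθ₃}=r₄ω₄e^{iθ₄}.
Eliminating the other unknown: ω₃ = r₂ω₂ sin(θ₄−θ₂) / [r₃ sin(θ₃−θ₄)].
Numerator sine = +0.99719; denominator sine = +0.99744.
Result = 0.0598·2.24·(+0.99719) / (0.0974·(+0.99744)) = +1.3749 rad/s; magnitude 1.3749 rad/s.

1.37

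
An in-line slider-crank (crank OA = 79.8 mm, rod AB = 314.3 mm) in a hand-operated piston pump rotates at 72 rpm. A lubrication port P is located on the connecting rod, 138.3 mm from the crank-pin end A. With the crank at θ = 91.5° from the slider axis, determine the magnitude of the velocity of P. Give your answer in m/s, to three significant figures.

ω = 7.54 rad/s.  Crank-pin speed |V_A| = rω = 0.60168 m/s, perpendicular to OA.
Rod angle: sinφ = −(r/L) sinθ ⇒ φ = -14.703°; ω_rod = −rω cosθ/√(L²−r²sin²θ) = +0.051808 rad/s.
V_P = V_A + ω_rod × AP, with AP = 0.1383 m along the rod.
Components: V_Px = −rω sinθ − a·ω_rod·sinφ = -0.59965 m/s;  V_Py = rω cosθ + a·ω_rod·cosφ = -0.0088196 m/s.
|V_P| = √(V_Px² + V_Py²) = 0.59972 m/s.

0.600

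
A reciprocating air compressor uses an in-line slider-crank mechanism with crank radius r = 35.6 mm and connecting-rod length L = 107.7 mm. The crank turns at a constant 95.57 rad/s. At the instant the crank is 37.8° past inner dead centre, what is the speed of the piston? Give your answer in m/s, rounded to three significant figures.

ω = 95.57 rad/s
For an in-line slider-crank, x = r cosθ + √(L² − r² sin²θ), so v = −rω sinθ·[1 + r cosθ/√(L² − r² sin²θ)].
With r = 0.0356 m, L = 0.1077 m, θ = 37.8°: √(L² − r² sin²θ) = 0.10547 m.
v = −0.0356·95.57·0.61291·[1 + 0.0356·0.79016/0.10547] = -2.6415 m/s.
|v| = 2.6415 m/s.

2.64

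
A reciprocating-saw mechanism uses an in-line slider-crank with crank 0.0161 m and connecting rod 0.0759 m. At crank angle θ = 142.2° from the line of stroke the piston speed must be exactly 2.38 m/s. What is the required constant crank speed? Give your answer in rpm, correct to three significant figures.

2770

For an in-line slider-crank, |v_piston| = rω|sinθ|·[1 + r cosθ/√(L² − r² sin²θ)].
With r = 0.0161 m, L = 0.0759 m, θ = 142.2°: the bracketed kinematic factor |dx/dθ| = 0.0081997 m.
ω = v/|dx/dθ| = 2.38/0.0081997 = 290.25 rad/s.
N = 60ω/(2π) = 2771.7 rpm.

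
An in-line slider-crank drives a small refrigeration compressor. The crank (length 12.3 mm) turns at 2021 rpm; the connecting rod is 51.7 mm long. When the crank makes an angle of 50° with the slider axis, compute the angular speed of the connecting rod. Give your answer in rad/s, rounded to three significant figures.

32.9

ω = 211.6 rad/s (converted from 2021 rpm).
The rod makes angle φ with the slider axis where L sinφ = r sinθ; differentiating, L cosφ·φ̇ = r ω cosθ.
L cosφ = √(L² − r² sin²θ) = 0.050834 m.
|ω_rod| = r ω |cosθ| / √(L² − r² sin²θ) = 0.0123·211.6·0.64279/0.050834 = 32.916 rad/s.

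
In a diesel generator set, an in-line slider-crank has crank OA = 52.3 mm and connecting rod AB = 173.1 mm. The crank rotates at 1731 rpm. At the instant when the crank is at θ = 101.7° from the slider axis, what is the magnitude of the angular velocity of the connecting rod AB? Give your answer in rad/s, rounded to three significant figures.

11.6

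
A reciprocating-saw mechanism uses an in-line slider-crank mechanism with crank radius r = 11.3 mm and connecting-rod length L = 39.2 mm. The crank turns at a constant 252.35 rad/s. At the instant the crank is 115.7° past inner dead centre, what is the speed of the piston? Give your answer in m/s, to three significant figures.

2.24

ω = 252.3 rad/s
For an in-line slider-crank, x = r cosθ + √(L² − r² sin²θ), so v = −rω sinθ·[1 + r cosθ/√(L² − r² sin²θ)].
With r = 0.0113 m, L = 0.0392 m, θ = 115.7°: √(L² − r² sin²θ) = 0.037855 m.
v = −0.0113·252.3·0.90108·[1 + 0.0113·-0.43366/0.037855] = -2.2368 m/s.
|v| = 2.2368 m/s.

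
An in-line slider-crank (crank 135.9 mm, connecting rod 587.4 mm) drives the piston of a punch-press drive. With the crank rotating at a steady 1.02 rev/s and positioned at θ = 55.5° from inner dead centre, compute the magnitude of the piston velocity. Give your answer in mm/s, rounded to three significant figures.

ω = 2π·1.02 = 6.409 rad/s
For an in-line slider-crank, x = r cosθ + √(L² − r² sin²θ), so v = −rω sinθ·[1 + r cosθ/√(L² − r² sin²θ)].
With r = 0.1359 m, L = 0.5874 m, θ = 55.5°: √(L² − r² sin²θ) = 0.57662 m.
v = −0.1359·6.409·0.82413·[1 + 0.1359·0.56641/0.57662] = -0.8136 m/s.
|v| = 0.8136 m/s = 813.6 mm/s.

814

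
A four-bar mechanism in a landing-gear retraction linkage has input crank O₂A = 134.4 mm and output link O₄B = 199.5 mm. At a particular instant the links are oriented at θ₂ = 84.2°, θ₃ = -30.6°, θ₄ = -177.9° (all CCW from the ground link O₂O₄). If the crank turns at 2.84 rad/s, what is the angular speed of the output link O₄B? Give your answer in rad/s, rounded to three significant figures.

ω₂ = 2.84 rad/s
Differentiating the loop-closure r₂e^{iθ₂}+r₃e^{iθ₃}=r₁+r₄e^{iθ₄} gives r₂ω₂e^{iθ₂}+r₃ω₃e^{iθ₃}=r₄ω₄e^{iθ₄}.
Eliminating the other unknown: ω₄ = r₂ω₂ sin(θ₂−θ₃) / [r₄ sin(θ₄−θ₃)].
Numerator sine = +0.90778; denominator sine = -0.54024.
Result = 0.1344·2.84·(+0.90778) / (0.1995·(-0.54024)) = -3.2149 rad/s; magnitude 3.2149 rad/s.

3.21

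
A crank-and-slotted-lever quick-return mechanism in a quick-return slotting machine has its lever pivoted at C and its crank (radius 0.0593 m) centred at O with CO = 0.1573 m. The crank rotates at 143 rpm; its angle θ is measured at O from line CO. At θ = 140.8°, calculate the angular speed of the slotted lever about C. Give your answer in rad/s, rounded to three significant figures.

ω = 14.97 rad/s (from 143 rpm).
Crank pin A relative to C: A = (d + r cosθ, r sinθ); lever angle φ = atan2(r sinθ, d + r cosθ).
Differentiating tanφ: φ̇ = rω(d cosθ + r)/(d² + r² + 2dr cosθ).
d² + r² + 2dr cosθ = |CA|² = 0.0138026 m²;  d cosθ + r = -0.062599 m.
|ω_lever| = |0.0593·14.97·-0.062599| / 0.0138026 = 4.0274 rad/s.

4.03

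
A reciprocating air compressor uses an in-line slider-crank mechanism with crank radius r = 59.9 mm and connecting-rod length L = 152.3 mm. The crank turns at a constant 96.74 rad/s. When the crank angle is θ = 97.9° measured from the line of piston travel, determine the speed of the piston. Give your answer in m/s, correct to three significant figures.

5.40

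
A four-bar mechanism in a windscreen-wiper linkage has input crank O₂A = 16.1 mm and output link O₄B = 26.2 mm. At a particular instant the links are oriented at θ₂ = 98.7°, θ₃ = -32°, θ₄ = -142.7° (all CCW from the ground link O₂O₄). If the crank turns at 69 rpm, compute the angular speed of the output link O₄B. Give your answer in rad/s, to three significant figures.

3.60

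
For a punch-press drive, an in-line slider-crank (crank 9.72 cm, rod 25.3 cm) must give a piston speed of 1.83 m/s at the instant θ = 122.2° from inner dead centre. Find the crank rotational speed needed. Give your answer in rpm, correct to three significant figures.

271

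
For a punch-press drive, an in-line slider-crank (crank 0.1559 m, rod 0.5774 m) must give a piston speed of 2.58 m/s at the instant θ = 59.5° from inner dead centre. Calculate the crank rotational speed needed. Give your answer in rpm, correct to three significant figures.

161

For an in-line slider-crank, |v_piston| = rω|sinθ|·[1 + r cosθ/√(L² − r² sin²θ)].
With r = 0.1559 m, L = 0.5774 m, θ = 59.5°: the bracketed kinematic factor |dx/dθ| = 0.15326 m.
ω = v/|dx/dθ| = 2.58/0.15326 = 16.835 rad/s.
N = 60ω/(2π) = 160.76 rpm.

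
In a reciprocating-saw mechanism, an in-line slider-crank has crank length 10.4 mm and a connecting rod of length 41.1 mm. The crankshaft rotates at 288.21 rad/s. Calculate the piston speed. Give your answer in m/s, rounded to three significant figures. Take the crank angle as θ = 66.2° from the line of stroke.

3.03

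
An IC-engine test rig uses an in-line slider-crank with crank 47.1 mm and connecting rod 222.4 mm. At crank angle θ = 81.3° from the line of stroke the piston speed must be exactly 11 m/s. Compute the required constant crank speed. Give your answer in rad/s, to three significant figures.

229

For an in-line slider-crank, |v_piston| = rω|sinθ|·[1 + r cosθ/√(L² − r² sin²θ)].
With r = 0.0471 m, L = 0.2224 m, θ = 81.3°: the bracketed kinematic factor |dx/dθ| = 0.048083 m.
ω = v/|dx/dθ| = 11/0.048083 = 228.77 rad/s.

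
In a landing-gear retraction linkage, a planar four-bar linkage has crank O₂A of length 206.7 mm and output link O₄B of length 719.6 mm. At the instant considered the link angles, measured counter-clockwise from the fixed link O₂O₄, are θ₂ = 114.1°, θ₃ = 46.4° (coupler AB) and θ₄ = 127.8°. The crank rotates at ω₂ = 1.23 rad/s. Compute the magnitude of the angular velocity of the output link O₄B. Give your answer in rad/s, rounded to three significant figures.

ω₂ = 1.23 rad/s
Differentiating the loop-closure r₂e^{iθ₂}+r₃e^{iθ₃}=r₁+r₄e^{iθ₄} gives r₂ω₂e^{iθ₂}+r₃ω₃e^{iθ₃}=r₄ω₄e^{iθ₄}.
Eliminating the other unknown: ω₄ = r₂ω₂ sin(θ₂−θ₃) / [r₄ sin(θ₄−θ₃)].
Numerator sine = +0.92521; denominator sine = +0.98876.
Result = 0.2067·1.23·(+0.92521) / (0.7196·(+0.98876)) = +0.3306 rad/s; magnitude 0.3306 rad/s.

0.331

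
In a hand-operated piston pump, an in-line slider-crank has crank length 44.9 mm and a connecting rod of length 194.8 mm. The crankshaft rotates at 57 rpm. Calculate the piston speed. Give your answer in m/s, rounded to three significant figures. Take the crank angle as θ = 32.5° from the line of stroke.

ω = 2π·57/60 = 5.969 rad/s
For an in-line slider-crank, x = r cosθ + √(L² − r² sin²θ), so v = −rω sinθ·[1 + r cosθ/√(L² − r² sin²θ)].
With r = 0.0449 m, L = 0.1948 m, θ = 32.5°: √(L² − r² sin²θ) = 0.1933 m.
v = −0.0449·5.969·0.53730·[1 + 0.0449·0.84339/0.1933] = -0.17221 m/s.
|v| = 0.17221 m/s.

0.172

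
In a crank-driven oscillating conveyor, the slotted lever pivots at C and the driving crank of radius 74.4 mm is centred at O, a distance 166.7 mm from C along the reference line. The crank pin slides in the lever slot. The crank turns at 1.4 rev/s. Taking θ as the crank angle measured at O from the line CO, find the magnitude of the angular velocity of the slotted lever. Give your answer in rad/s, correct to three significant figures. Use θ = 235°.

0.727

ω = 8.796 rad/s (from 1.4 rev/s).
Crank pin A relative to C: A = (d + r cosθ, r sinθ); lever angle φ = atan2(r sinθ, d + r cosθ).
Differentiating tanφ: φ̇ = rω(d cosθ + r)/(d² + r² + 2dr cosθ).
d² + r² + 2dr cosθ = |CA|² = 0.0190967 m²;  d cosθ + r = -0.021215 m.
|ω_lever| = |0.0744·8.796·-0.021215| / 0.0190967 = 0.72706 rad/s.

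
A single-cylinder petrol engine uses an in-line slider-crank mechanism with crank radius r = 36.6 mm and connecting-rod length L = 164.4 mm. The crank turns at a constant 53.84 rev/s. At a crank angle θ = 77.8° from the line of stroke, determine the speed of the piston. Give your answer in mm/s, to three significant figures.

12700

ω = 2π·53.8 = 338.3 rad/s
For an in-line slider-crank, x = r cosθ + √(L² − r² sin²θ), so v = −rω sinθ·[1 + r cosθ/√(L² − r² sin²θ)].
With r = 0.0366 m, L = 0.1644 m, θ = 77.8°: √(L² − r² sin²θ) = 0.16046 m.
v = −0.0366·338.3·0.97742·[1 + 0.0366·0.21132/0.16046] = -12.685 m/s.
|v| = 12.685 m/s = 12685 mm/s.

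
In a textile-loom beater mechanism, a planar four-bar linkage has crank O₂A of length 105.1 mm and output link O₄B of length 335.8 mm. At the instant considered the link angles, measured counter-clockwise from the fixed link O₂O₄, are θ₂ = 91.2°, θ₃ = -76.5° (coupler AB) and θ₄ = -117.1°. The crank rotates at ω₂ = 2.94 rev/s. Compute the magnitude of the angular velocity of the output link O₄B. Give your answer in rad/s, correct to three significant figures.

1.89

ω₂ = 18.47 rad/s (from 2.94 rev/s).
Differentiating the loop-closure r₂e^{iθ₂}+r₃e^{iθ₃}=r₁+r₄e^{iθ₄} gives r₂ω₂e^{iθ₂}+r₃ω₃e^{iθ₃}=r₄ω₄e^{iθ₄}.
Eliminating the other unknown: ω₄ = r₂ω₂ sin(θ₂−θ₃) / [r₄ sin(θ₄−θ₃)].
Numerator sine = +0.21303; denominator sine = -0.65077.
Result = 0.1051·18.47·(+0.21303) / (0.3358·(-0.65077)) = -1.8926 rad/s; magnitude 1.8926 rad/s.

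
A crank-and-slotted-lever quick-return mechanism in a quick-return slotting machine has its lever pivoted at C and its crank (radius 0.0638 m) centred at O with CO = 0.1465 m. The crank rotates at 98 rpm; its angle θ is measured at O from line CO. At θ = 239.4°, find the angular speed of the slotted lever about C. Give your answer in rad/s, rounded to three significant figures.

ω = 10.26 rad/s (from 98 rpm).
Crank pin A relative to C: A = (d + r cosθ, r sinθ); lever angle φ = atan2(r sinθ, d + r cosθ).
Differentiating tanφ: φ̇ = rω(d cosθ + r)/(d² + r² + 2dr cosθ).
d² + r² + 2dr cosθ = |CA|² = 0.016017 m²;  d cosθ + r = -0.010775 m.
|ω_lever| = |0.0638·10.26·-0.010775| / 0.016017 = 0.44045 rad/s.

0.440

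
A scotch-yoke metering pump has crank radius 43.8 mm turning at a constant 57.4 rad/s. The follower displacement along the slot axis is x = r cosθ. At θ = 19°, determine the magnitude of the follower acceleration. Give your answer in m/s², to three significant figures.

ω = 57.4 rad/s
x = r cosθ ⇒ ẍ = −rω² cosθ (ω constant).
|a| = rω²|cosθ| = 0.0438·(57.4)²·|cos 19°| = 136.45 m/s².

136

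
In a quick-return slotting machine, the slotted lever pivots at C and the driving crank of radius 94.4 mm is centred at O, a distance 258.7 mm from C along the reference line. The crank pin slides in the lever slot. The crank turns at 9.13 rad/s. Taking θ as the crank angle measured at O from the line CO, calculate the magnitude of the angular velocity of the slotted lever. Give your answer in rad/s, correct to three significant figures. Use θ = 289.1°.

ω = 9.13 rad/s
Crank pin A relative to C: A = (d + r cosθ, r sinθ); lever angle φ = atan2(r sinθ, d + r cosθ).
Differentiating tanφ: φ̇ = rω(d cosθ + r)/(d² + r² + 2dr cosθ).
d² + r² + 2dr cosθ = |CA|² = 0.0918192 m²;  d cosθ + r = +0.17905 m.
|ω_lever| = |0.0944·9.13·+0.17905| / 0.0918192 = 1.6807 rad/s.

1.68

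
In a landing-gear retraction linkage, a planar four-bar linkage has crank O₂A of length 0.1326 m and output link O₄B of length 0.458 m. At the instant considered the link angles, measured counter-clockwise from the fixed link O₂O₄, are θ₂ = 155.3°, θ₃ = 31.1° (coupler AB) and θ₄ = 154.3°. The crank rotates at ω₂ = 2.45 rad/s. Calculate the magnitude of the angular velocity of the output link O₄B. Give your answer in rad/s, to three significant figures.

0.701

ω₂ = 2.45 rad/s
Differentiating the loop-closure r₂e^{iθ₂}+r₃e^{iθ₃}=r₁+r₄e^{iθ₄} gives r₂ω₂e^{iθ₂}+r₃ω₃e^{iθ₃}=r₄ω₄e^{iθ₄}.
Eliminating the other unknown: ω₄ = r₂ω₂ sin(θ₂−θ₃) / [r₄ sin(θ₄−θ₃)].
Numerator sine = +0.82708; denominator sine = +0.83676.
Result = 0.1326·2.45·(+0.82708) / (0.458·(+0.83676)) = +0.70111 rad/s; magnitude 0.70111 rad/s.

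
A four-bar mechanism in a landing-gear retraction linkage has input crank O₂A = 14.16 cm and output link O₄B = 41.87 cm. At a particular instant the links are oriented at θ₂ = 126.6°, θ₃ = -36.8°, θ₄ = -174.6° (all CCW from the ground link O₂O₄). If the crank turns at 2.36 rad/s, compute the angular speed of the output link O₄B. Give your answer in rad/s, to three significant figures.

ω₂ = 2.36 rad/s
Differentiating the loop-closure r₂e^{iθ₂}+r₃e^{iθ₃}=r₁+r₄e^{iθ₄} gives r₂ω₂e^{iθ₂}+r₃ω₃e^{iθ₃}=r₄ω₄e^{iθ₄}.
Eliminating the other unknown: ω₄ = r₂ω₂ sin(θ₂−θ₃) / [r₄ sin(θ₄−θ₃)].
Numerator sine = +0.28569; denominator sine = -0.67172.
Result = 0.1416·2.36·(+0.28569) / (0.4187·(-0.67172)) = -0.33945 rad/s; magnitude 0.33945 rad/s.

0.339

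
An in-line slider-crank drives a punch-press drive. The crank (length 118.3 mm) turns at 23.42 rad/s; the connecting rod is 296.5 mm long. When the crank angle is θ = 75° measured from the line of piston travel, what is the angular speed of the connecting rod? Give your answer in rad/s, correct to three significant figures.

ω = 23.42 rad/s
The rod makes angle φ with the slider axis where L sinφ = r sinθ; differentiating, L cosφ·φ̇ = r ω cosθ.
L cosφ = √(L² − r² sin²θ) = 0.2736 m.
|ω_rod| = r ω |cosθ| / √(L² − r² sin²θ) = 0.1183·23.42·0.25882/0.2736 = 2.6209 rad/s.

2.62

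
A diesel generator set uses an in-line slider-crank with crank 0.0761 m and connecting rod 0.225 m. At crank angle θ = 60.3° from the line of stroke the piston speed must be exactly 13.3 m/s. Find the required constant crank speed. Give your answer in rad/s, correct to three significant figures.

For an in-line slider-crank, |v_piston| = rω|sinθ|·[1 + r cosθ/√(L² − r² sin²θ)].
With r = 0.0761 m, L = 0.225 m, θ = 60.3°: the bracketed kinematic factor |dx/dθ| = 0.077691 m.
ω = v/|dx/dθ| = 13.3/0.077691 = 171.19 rad/s.

171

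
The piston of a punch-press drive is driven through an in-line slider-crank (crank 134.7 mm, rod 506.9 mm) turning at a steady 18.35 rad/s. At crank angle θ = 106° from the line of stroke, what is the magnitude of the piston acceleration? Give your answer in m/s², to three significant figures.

23.0

ω = 18.35 rad/s
x(θ) = r cosθ + √(L² − r² sin²θ); with ω constant, a = ω²·d²x/dθ².
d²x/dθ² = −r cosθ − r²(cos2θ)/√u − r⁴ sin²2θ/(4u^{3/2}),  u = L² − r² sin²θ = 0.240182 m².
Substituting r = 0.1347 m, L = 0.5069 m, θ = 106°: d²x/dθ² = +0.068329 m.
a = ω²·d²x/dθ² = (18.35)²·(+0.068329) = +23.008 m/s²;  |a| = 23.008 m/s².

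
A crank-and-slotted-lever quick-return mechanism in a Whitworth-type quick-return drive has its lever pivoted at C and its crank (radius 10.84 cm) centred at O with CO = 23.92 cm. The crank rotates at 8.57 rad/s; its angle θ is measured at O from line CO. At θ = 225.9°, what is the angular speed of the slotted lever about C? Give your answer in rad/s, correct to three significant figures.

ω = 8.57 rad/s
Crank pin A relative to C: A = (d + r cosθ, r sinθ); lever angle φ = atan2(r sinθ, d + r cosθ).
Differentiating tanφ: φ̇ = rω(d cosθ + r)/(d² + r² + 2dr cosθ).
d² + r² + 2dr cosθ = |CA|² = 0.0328782 m²;  d cosθ + r = -0.058062 m.
|ω_lever| = |0.1084·8.57·-0.058062| / 0.0328782 = 1.6406 rad/s.

1.64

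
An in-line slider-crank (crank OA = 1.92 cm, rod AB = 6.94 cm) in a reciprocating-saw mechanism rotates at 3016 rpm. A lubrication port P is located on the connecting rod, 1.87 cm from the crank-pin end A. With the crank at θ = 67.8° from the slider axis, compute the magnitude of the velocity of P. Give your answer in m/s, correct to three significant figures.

6.02

ω = 315.8 rad/s.  Crank-pin speed |V_A| = rω = 6.064 m/s, perpendicular to OA.
Rod angle: sinφ = −(r/L) sinθ ⇒ φ = -14.842°; ω_rod = −rω cosθ/√(L²−r²sin²θ) = -34.154 rad/s.
V_P = V_A + ω_rod × AP, with AP = 0.0187 m along the rod.
Components: V_Px = −rω sinθ − a·ω_rod·sinφ = -5.7781 m/s;  V_Py = rω cosθ + a·ω_rod·cosφ = +1.6739 m/s.
|V_P| = √(V_Px² + V_Py²) = 6.0157 m/s.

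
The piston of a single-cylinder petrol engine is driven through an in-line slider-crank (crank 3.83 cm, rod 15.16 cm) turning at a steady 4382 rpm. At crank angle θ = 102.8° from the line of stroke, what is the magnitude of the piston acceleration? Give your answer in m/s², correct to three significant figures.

ω = 2π·4382/60 = 458.9 rad/s
x(θ) = r cosθ + √(L² − r² sin²θ); with ω constant, a = ω²·d²x/dθ².
d²x/dθ² = −r cosθ − r²(cos2θ)/√u − r⁴ sin²2θ/(4u^{3/2}),  u = L² − r² sin²θ = 0.0215877 m².
Substituting r = 0.0383 m, L = 0.1516 m, θ = 102.8°: d²x/dθ² = +0.017457 m.
a = ω²·d²x/dθ² = (458.9)²·(+0.017457) = +3676 m/s²;  |a| = 3676 m/s².

3680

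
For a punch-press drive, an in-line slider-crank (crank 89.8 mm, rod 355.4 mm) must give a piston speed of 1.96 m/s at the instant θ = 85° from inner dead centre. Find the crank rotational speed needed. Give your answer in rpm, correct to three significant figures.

205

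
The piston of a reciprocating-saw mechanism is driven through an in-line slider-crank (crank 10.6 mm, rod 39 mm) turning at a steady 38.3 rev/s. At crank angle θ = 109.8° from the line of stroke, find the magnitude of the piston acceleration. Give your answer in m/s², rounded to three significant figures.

340

ω = 2π·38.3 = 240.6 rad/s
x(θ) = r cosθ + √(L² − r² sin²θ); with ω constant, a = ω²·d²x/dθ².
d²x/dθ² = −r cosθ − r²(cos2θ)/√u − r⁴ sin²2θ/(4u^{3/2}),  u = L² − r² sin²θ = 0.00142153 m².
Substituting r = 0.0106 m, L = 0.039 m, θ = 109.8°: d²x/dθ² = +0.0058629 m.
a = ω²·d²x/dθ² = (240.6)²·(+0.0058629) = +339.52 m/s²;  |a| = 339.52 m/s².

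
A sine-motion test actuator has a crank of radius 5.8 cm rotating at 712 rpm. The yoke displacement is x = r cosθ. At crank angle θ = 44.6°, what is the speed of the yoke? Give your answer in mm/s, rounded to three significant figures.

3040

ω = 74.56 rad/s (from 712 rpm).
x = r cosθ ⇒ ẋ = −rω sinθ.
|v| = rω|sinθ| = 0.058·74.56·|sin 44.6°| = 3.0365 m/s = 3036.5 mm/s.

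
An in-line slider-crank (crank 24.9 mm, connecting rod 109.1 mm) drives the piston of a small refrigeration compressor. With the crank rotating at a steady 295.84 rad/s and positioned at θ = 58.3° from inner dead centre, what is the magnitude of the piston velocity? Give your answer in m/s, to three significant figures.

7.03

ω = 295.8 rad/s
For an in-line slider-crank, x = r cosθ + √(L² − r² sin²θ), so v = −rω sinθ·[1 + r cosθ/√(L² − r² sin²θ)].
With r = 0.0249 m, L = 0.1091 m, θ = 58.3°: √(L² − r² sin²θ) = 0.10702 m.
v = −0.0249·295.8·0.85081·[1 + 0.0249·0.52547/0.10702] = -7.0337 m/s.
|v| = 7.0337 m/s.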